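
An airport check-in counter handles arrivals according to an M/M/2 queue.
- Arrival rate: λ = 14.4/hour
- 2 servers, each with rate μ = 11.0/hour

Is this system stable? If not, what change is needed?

Stability requires ρ = λ/(cμ) < 1
ρ = 14.4/(2 × 11.0) = 14.4/22.00 = 0.6545
Since 0.6545 < 1, the system is STABLE.
The servers are busy 65.45% of the time.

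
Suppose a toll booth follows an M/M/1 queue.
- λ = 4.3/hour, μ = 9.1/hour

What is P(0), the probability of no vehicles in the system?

ρ = λ/μ = 4.3/9.1 = 0.4725
P(0) = 1 - ρ = 1 - 0.4725 = 0.5275
The server is idle 52.75% of the time.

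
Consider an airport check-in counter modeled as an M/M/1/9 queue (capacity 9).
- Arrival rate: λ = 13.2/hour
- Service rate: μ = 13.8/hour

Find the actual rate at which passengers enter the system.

ρ = λ/μ = 13.2/13.8 = 0.95652
P₀ = (1-ρ)/(1-ρ^(K+1)) = (1-0.95652)/(1-0.95652^10) = 0.043480/0.35888 = 0.1212
P_K = P₀×ρ^K = 0.12116 × 0.95652^9 = 0.12116 × 0.67026 = 0.08121
λ_eff = λ(1-P_K) = 13.2 × (1 - 0.081207) = 13.2 × 0.918793 = 12.1281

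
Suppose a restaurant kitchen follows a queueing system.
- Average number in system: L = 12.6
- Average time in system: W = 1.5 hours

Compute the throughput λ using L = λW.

Little's Law: L = λW, so λ = L/W
λ = 12.6/1.5 = 8.4000 orders/hour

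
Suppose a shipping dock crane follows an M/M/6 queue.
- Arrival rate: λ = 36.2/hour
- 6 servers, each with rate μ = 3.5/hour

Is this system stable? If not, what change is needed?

Stability requires ρ = λ/(cμ) < 1
ρ = 36.2/(6 × 3.5) = 36.2/21.00 = 1.7238
Since 1.7238 ≥ 1, the system is UNSTABLE.
Need c > λ/μ = 36.2/3.5 = 10.34.
Minimum servers needed: c = 11.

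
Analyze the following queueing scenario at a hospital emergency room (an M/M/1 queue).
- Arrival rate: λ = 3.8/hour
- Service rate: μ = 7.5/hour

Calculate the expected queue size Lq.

ρ = λ/μ = 3.8/7.5 = 0.5067
For M/M/1: Lq = λ²/(μ(μ-λ))
Lq = 14.44/(7.5 × 3.70)
Lq = 0.5204 patients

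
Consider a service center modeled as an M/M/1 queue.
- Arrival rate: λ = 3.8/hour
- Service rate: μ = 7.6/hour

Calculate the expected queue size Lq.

ρ = λ/μ = 3.8/7.6 = 0.5000
For M/M/1: Lq = λ²/(μ(μ-λ))
Lq = 14.44/(7.6 × 3.80)
Lq = 0.5000 customers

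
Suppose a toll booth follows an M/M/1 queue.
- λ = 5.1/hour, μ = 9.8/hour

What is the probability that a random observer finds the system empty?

ρ = λ/μ = 5.1/9.8 = 0.5204
P(0) = 1 - ρ = 1 - 0.5204 = 0.4796
The server is idle 47.96% of the time.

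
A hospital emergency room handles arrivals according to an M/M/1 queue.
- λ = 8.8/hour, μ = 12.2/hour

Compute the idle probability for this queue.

ρ = λ/μ = 8.8/12.2 = 0.7213
P(0) = 1 - ρ = 1 - 0.7213 = 0.2787
The server is idle 27.87% of the time.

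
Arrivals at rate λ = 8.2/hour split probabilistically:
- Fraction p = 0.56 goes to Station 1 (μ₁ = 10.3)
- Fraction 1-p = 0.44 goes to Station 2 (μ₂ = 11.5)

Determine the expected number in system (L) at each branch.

Effective rates: λ₁ = 8.2×0.56 = 4.592, λ₂ = 8.2×0.44 = 3.608
Station 1: ρ₁ = 4.592/10.3 = 0.44583, L₁ = ρ₁/(1-ρ₁) = 0.44583/(1-0.44583) = 0.8045
Station 2: ρ₂ = 3.608/11.5 = 0.31374, L₂ = ρ₂/(1-ρ₂) = 0.31374/(1-0.31374) = 0.4572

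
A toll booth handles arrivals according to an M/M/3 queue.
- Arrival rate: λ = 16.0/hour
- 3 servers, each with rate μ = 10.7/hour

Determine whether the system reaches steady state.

Stability requires ρ = λ/(cμ) < 1
ρ = 16.0/(3 × 10.7) = 16.0/32.10 = 0.4984
Since 0.4984 < 1, the system is STABLE.
The servers are busy 49.84% of the time.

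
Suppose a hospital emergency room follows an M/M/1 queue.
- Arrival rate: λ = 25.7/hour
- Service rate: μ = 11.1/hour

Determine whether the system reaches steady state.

Stability requires ρ = λ/(cμ) < 1
ρ = 25.7/(1 × 11.1) = 25.7/11.10 = 2.3153
Since 2.3153 ≥ 1, the system is UNSTABLE.
Queue grows without bound. Need μ > λ = 25.7.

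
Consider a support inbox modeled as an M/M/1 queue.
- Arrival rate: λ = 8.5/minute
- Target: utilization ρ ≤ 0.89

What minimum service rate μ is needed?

ρ = λ/μ, so μ = λ/ρ
μ ≥ 8.5/0.89 = 9.5506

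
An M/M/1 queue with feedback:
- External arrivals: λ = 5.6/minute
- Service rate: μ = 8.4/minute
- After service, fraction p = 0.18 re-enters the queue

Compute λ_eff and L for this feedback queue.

Effective arrival rate: λ_eff = λ/(1-p) = 5.6/(1-0.18) = 5.6/0.82 = 6.82927
ρ = λ_eff/μ = 6.82927/8.4 = 0.813008
L = ρ/(1-ρ) = 0.813008/(1-0.813008) = 4.3478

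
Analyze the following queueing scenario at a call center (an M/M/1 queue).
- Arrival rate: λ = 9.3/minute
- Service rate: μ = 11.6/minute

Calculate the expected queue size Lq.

ρ = λ/μ = 9.3/11.6 = 0.8017
For M/M/1: Lq = λ²/(μ(μ-λ))
Lq = 86.49/(11.6 × 2.30)
Lq = 3.2418 calls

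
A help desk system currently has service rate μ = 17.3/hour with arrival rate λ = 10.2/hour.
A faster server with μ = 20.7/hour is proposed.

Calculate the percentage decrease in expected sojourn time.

System 1: ρ₁ = 10.2/17.3 = 0.5896, W₁ = 1/(17.3-10.2) = 0.14085
System 2: ρ₂ = 10.2/20.7 = 0.4928, W₂ = 1/(20.7-10.2) = 0.095238
Improvement: (W₁-W₂)/W₁ = (0.14085-0.095238)/0.14085 = 32.38%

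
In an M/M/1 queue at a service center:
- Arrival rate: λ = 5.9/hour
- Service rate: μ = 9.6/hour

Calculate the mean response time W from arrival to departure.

First, compute utilization: ρ = λ/μ = 5.9/9.6 = 0.6146
For M/M/1: W = 1/(μ-λ)
W = 1/(9.6-5.9) = 1/3.70
W = 0.2703 hours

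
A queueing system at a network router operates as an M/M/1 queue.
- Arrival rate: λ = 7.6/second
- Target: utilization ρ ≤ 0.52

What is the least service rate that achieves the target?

ρ = λ/μ, so μ = λ/ρ
μ ≥ 7.6/0.52 = 14.6154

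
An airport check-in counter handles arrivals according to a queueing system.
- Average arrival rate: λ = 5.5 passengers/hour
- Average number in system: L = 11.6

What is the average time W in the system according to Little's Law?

Little's Law: L = λW, so W = L/λ
W = 11.6/5.5 = 2.1091 hours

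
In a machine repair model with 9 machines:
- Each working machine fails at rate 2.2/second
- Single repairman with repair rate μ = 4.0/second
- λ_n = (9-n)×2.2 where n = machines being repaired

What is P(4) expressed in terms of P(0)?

P(4)/P(0) = ∏_{i=0}^{4-1} λ_i/μ_{i+1}
= (9-0)×2.2/4.0 × (9-1)×2.2/4.0 × (9-2)×2.2/4.0 × (9-3)×2.2/4.0
= 276.7149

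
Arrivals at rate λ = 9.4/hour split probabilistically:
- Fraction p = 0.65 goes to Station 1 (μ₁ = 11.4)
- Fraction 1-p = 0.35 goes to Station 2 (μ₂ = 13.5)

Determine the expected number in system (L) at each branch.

Effective rates: λ₁ = 9.4×0.65 = 6.11, λ₂ = 9.4×0.35 = 3.29
Station 1: ρ₁ = 6.11/11.4 = 0.53596, L₁ = ρ₁/(1-ρ₁) = 0.53596/(1-0.53596) = 1.1550
Station 2: ρ₂ = 3.29/13.5 = 0.2437, L₂ = ρ₂/(1-ρ₂) = 0.2437/(1-0.2437) = 0.3222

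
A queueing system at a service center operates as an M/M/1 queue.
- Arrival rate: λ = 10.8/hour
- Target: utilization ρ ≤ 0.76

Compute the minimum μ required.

ρ = λ/μ, so μ = λ/ρ
μ ≥ 10.8/0.76 = 14.2105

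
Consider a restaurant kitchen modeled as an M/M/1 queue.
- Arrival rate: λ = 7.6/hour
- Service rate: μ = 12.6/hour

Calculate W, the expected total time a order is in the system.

First, compute utilization: ρ = λ/μ = 7.6/12.6 = 0.6032
For M/M/1: W = 1/(μ-λ)
W = 1/(12.6-7.6) = 1/5.00
W = 0.2000 hours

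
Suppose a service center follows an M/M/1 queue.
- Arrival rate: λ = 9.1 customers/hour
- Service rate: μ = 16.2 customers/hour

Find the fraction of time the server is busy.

Server utilization: ρ = λ/μ
ρ = 9.1/16.2 = 0.5617
The server is busy 56.17% of the time.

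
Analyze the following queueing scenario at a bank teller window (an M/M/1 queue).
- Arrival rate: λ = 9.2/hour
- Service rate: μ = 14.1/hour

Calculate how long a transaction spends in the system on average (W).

First, compute utilization: ρ = λ/μ = 9.2/14.1 = 0.6525
For M/M/1: W = 1/(μ-λ)
W = 1/(14.1-9.2) = 1/4.90
W = 0.2041 hours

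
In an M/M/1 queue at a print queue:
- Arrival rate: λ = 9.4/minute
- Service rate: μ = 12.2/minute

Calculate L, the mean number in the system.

ρ = λ/μ = 9.4/12.2 = 0.7705
For M/M/1: L = λ/(μ-λ)
L = 9.4/(12.2-9.4) = 9.4/2.80
L = 3.3571 jobs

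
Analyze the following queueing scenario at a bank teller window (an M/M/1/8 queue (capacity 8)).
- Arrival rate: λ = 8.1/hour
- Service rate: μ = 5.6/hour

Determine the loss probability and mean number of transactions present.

ρ = λ/μ = 8.1/5.6 = 1.44643
P₀ = (1-ρ)/(1-ρ^(K+1)) = (1-1.44643)/(1-1.44643^9) = -0.4464/-26.7126 = 0.01671
P_K = P₀×ρ^K = 0.01671 × 1.44643^8 = 0.01671 × 19.1593 = 0.3202
Blocking probability P_8 = 0.3202 (32.02%)
L = ρ[1 - (K+1)ρ^K + Kρ^(K+1)] / [(1-ρ)(1-ρ^(K+1))]
L = 1.44643 × (1 - 9×19.1593 + 8×27.7126) / ((1 - 1.44643) × (1 - 27.7126)) = 6.0969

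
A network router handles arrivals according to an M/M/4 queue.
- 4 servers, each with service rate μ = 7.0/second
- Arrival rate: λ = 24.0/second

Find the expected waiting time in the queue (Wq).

Traffic intensity: ρ = λ/(cμ) = 24.0/(4×7.0) = 0.8571
Since ρ = 0.8571 < 1, system is stable.
Offered load a = λ/μ = cρ = 24.0/7.0 = 3.4286
P₀ = [ Σₙ₌₀^3 aⁿ/n! + a^4/(4!(1-ρ)) ]⁻¹
Σ = a^0/0! + a^1/1! + a^2/2! + a^3/3! = 1.00000 + 3.42857 + 5.87755 + 6.71720 = 17.0233
a^4/(4!(1-ρ)) = 138.1824/(24 × 0.142857) = 40.3032
P₀ = 1/(17.0233 + 40.3032) = 0.01744
Lq = P₀·a^4·ρ / (4!(1-ρ)²) = 0.017444 × 138.1824 × 0.85714 / (24 × 0.020408) = 4.2183
Wq = Lq/λ = 4.2183/24.0 = 0.1758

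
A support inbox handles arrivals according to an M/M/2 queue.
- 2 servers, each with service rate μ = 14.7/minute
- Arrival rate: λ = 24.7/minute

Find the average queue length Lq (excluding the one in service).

Traffic intensity: ρ = λ/(cμ) = 24.7/(2×14.7) = 0.8401
Since ρ = 0.8401 < 1, system is stable.
Offered load a = λ/μ = cρ = 24.7/14.7 = 1.6803
P₀ = [ Σₙ₌₀^1 aⁿ/n! + a^2/(2!(1-ρ)) ]⁻¹
Σ = a^0/0! + a^1/1! = 1.0000 + 1.6803 = 2.6803
a^2/(2!(1-ρ)) = 2.823314/(2 × 0.1598639) = 8.8304
P₀ = 1/(2.6803 + 8.8304) = 0.08688
Lq = P₀·a^2·ρ / (2!(1-ρ)²) = 0.0868762 × 2.82331 × 0.840136 / (2 × 0.0255565) = 4.0316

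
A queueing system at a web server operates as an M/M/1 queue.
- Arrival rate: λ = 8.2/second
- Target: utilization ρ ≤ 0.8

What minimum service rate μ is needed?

ρ = λ/μ, so μ = λ/ρ
μ ≥ 8.2/0.8 = 10.2500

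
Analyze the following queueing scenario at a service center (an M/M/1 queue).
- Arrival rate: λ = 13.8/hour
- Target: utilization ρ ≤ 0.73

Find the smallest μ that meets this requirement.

ρ = λ/μ, so μ = λ/ρ
μ ≥ 13.8/0.73 = 18.9041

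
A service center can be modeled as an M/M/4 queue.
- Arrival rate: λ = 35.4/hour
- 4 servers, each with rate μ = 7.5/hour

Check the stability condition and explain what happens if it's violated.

Stability requires ρ = λ/(cμ) < 1
ρ = 35.4/(4 × 7.5) = 35.4/30.00 = 1.1800
Since 1.1800 ≥ 1, the system is UNSTABLE.
Need c > λ/μ = 35.4/7.5 = 4.72.
Minimum servers needed: c = 5.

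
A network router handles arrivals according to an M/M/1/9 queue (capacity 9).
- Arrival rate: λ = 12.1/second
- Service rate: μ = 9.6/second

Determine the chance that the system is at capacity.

ρ = λ/μ = 12.1/9.6 = 1.26042
P₀ = (1-ρ)/(1-ρ^(K+1)) = (1-1.26042)/(1-1.26042^10) = -0.26042/-9.1194 = 0.02856
P_K = P₀×ρ^K = 0.02856 × 1.26042^9 = 0.02856 × 8.0286 = 0.2293
Blocking probability = 22.93%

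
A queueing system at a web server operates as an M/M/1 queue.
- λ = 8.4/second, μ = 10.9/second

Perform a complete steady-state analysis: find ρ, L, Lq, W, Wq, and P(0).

Step 1: ρ = λ/μ = 8.4/10.9 = 0.7706
Step 2: L = λ/(μ-λ) = 8.4/2.50 = 3.3600
Step 3: Lq = λ²/(μ(μ-λ)) = 70.56/(10.9×2.50) = 2.5894
Step 4: W = 1/(μ-λ) = 1/2.50 = 0.4000
Step 5: Wq = λ/(μ(μ-λ)) = 8.4/(10.9×2.50) = 0.3083
Step 6: P(0) = 1-ρ = 0.2294
Verify: L = λW = 8.4×0.4000 = 3.3600 ✔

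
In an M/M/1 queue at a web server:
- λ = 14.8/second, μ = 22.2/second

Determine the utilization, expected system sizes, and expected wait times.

Step 1: ρ = λ/μ = 14.8/22.2 = 0.6667
Step 2: L = λ/(μ-λ) = 14.8/7.40 = 2.0000
Step 3: Lq = λ²/(μ(μ-λ)) = 219.04/(22.2×7.40) = 1.3333
Step 4: W = 1/(μ-λ) = 1/7.40 = 0.135135
Step 5: Wq = λ/(μ(μ-λ)) = 14.8/(22.2×7.40) = 0.09009
Step 6: P(0) = 1-ρ = 0.3333
Verify: L = λW = 14.8×0.135135 = 2.0000 ✔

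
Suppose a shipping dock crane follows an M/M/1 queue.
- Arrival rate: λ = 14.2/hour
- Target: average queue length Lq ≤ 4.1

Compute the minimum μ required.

For M/M/1: Lq = λ²/(μ(μ-λ))
Need Lq ≤ 4.1, i.e. μ(μ-λ) ≥ λ²/4.1
μ² - 14.2μ - 201.64/4.1 ≥ 0  →  μ² - 14.2μ - 49.1805 ≥ 0
Quadratic formula (positive root): μ = [λ + √(λ² + 4×49.1805)]/2
Discriminant: 201.64 + 4×49.1805 = 398.3620, √398.3620 = 19.9590
μ ≥ (14.2 + 19.9590)/2 = 17.0795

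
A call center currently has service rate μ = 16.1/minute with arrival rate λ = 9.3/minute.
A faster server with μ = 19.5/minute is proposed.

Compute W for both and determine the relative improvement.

System 1: ρ₁ = 9.3/16.1 = 0.5776, W₁ = 1/(16.1-9.3) = 0.14706
System 2: ρ₂ = 9.3/19.5 = 0.4769, W₂ = 1/(19.5-9.3) = 0.098039
Improvement: (W₁-W₂)/W₁ = (0.14706-0.098039)/0.14706 = 33.33%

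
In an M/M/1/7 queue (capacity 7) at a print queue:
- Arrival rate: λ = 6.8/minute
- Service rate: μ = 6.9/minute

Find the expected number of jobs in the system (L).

ρ = λ/μ = 6.8/6.9 = 0.98551
P₀ = (1-ρ)/(1-ρ^(K+1)) = (1-0.98551)/(1-0.98551^8) = 0.01449/0.1102 = 0.1315
P_K = P₀×ρ^K = 0.1315 × 0.98551^7 = 0.1315 × 0.9029 = 0.1187
L = ρ[1 - (K+1)ρ^K + Kρ^(K+1)] / [(1-ρ)(1-ρ^(K+1))]
L = 0.98551 × (1 - 8×0.90287421 + 7×0.88979156) / ((1 - 0.98551) × (1 - 0.88979156)) = 3.4234 jobs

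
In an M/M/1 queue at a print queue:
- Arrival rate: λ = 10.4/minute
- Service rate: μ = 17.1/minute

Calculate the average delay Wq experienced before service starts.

First, compute utilization: ρ = λ/μ = 10.4/17.1 = 0.6082
For M/M/1: Wq = λ/(μ(μ-λ))
Wq = 10.4/(17.1 × (17.1-10.4))
Wq = 10.4/(17.1 × 6.70)
Wq = 0.09077 minutes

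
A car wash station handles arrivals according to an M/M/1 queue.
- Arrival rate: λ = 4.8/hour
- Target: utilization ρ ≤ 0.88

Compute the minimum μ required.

ρ = λ/μ, so μ = λ/ρ
μ ≥ 4.8/0.88 = 5.4545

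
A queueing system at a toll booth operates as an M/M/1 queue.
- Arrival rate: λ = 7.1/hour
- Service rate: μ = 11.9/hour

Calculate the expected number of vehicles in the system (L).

ρ = λ/μ = 7.1/11.9 = 0.5966
For M/M/1: L = λ/(μ-λ)
L = 7.1/(11.9-7.1) = 7.1/4.80
L = 1.4792 vehicles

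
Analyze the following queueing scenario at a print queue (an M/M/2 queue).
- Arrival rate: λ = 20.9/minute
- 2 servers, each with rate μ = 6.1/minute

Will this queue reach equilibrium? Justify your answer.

Stability requires ρ = λ/(cμ) < 1
ρ = 20.9/(2 × 6.1) = 20.9/12.20 = 1.7131
Since 1.7131 ≥ 1, the system is UNSTABLE.
Need c > λ/μ = 20.9/6.1 = 3.43.
Minimum servers needed: c = 4.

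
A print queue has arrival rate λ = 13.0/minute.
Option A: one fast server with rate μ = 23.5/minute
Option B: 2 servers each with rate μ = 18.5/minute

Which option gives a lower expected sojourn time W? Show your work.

Option A: single server μ = 23.5 (M/M/1)
  ρ_A = 13.0/23.5 = 0.5532
  W_A = 1/(μ-λ) = 1/(23.5-13.0) = 1/10.50 = 0.09524

Option B: 2 servers μ = 18.5 (M/M/2)
  ρ_B = λ/(cμ) = 13.0/(2×18.5) = 0.3514
  Offered load a = λ/μ = cρ = 13.0/18.5 = 0.7027
  P₀ = [ Σₙ₌₀^1 aⁿ/n! + a^2/(2!(1-ρ)) ]⁻¹
  Σ = a^0/0! + a^1/1! = 1.0000 + 0.7027 = 1.7027
  a^2/(2!(1-ρ)) = 0.49379/(2 × 0.64865) = 0.3806
  P₀ = 1/(1.7027 + 0.3806) = 0.4800
  Lq = P₀·a^2·ρ / (2!(1-ρ)²) = 0.48000 × 0.49379 × 0.35135 / (2 × 0.42075) = 0.09896
  Wq_B = Lq/λ = 0.098964/13.0 = 0.0076126
  W_B = Wq_B + 1/μ = 0.0076126 + 0.054054 = 0.06167

Since W_B = 0.06167 < W_A = 0.09524, Option B (multiple servers) has the shorter time in system.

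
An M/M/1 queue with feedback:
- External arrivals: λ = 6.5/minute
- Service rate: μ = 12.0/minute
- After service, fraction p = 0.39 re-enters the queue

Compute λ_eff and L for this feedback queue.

Effective arrival rate: λ_eff = λ/(1-p) = 6.5/(1-0.39) = 6.5/0.61 = 10.65574
ρ = λ_eff/μ = 10.65574/12.0 = 0.887978
L = ρ/(1-ρ) = 0.887978/(1-0.887978) = 7.9268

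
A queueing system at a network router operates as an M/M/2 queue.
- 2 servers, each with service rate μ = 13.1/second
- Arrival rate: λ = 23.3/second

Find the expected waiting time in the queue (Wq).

Traffic intensity: ρ = λ/(cμ) = 23.3/(2×13.1) = 0.8893
Since ρ = 0.8893 < 1, system is stable.
Offered load a = λ/μ = cρ = 23.3/13.1 = 1.7786
P₀ = [ Σₙ₌₀^1 aⁿ/n! + a^2/(2!(1-ρ)) ]⁻¹
Σ = a^0/0! + a^1/1! = 1.0000 + 1.7786 = 2.7786
a^2/(2!(1-ρ)) = 3.16351/(2 × 0.110687) = 14.2903
P₀ = 1/(2.7786 + 14.2903) = 0.05859
Lq = P₀·a^2·ρ / (2!(1-ρ)²) = 0.0585859 × 3.16351 × 0.889313 / (2 × 0.0122516) = 6.7266
Wq = Lq/λ = 6.7266/23.3 = 0.2887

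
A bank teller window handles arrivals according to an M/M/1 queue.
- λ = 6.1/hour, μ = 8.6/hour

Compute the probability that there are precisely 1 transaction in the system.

ρ = λ/μ = 6.1/8.6 = 0.7093
P(n) = (1-ρ)ρⁿ
P(1) = (1-0.7093) × 0.7093^1
P(1) = 0.2907 × 0.7093
P(1) = 0.2062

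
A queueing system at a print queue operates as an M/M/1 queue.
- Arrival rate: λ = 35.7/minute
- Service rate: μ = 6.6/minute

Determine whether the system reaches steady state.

Stability requires ρ = λ/(cμ) < 1
ρ = 35.7/(1 × 6.6) = 35.7/6.60 = 5.4091
Since 5.4091 ≥ 1, the system is UNSTABLE.
Queue grows without bound. Need μ > λ = 35.7.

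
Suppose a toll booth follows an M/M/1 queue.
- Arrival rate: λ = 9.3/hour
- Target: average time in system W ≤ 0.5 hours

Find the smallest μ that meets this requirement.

For M/M/1: W = 1/(μ-λ)
Need W ≤ 0.5, so 1/(μ-λ) ≤ 0.5
μ - λ ≥ 1/0.5 = 2.0000
μ ≥ 9.3 + 2.0000 = 11.3000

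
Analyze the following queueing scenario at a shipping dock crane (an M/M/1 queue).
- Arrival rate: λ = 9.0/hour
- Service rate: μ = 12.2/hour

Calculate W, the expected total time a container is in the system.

First, compute utilization: ρ = λ/μ = 9.0/12.2 = 0.7377
For M/M/1: W = 1/(μ-λ)
W = 1/(12.2-9.0) = 1/3.20
W = 0.3125 hours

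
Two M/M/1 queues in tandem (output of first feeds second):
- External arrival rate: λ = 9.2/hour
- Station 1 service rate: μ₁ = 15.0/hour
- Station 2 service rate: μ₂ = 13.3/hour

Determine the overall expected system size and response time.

By Jackson's theorem, each station behaves as independent M/M/1.
Station 1: ρ₁ = 9.2/15.0 = 0.6133, L₁ = ρ₁/(1-ρ₁) = λ/(μ₁-λ) = 9.2/5.80 = 1.5862
Station 2: ρ₂ = 9.2/13.3 = 0.6917, L₂ = ρ₂/(1-ρ₂) = λ/(μ₂-λ) = 9.2/4.10 = 2.2439
Total: L = L₁ + L₂ = 1.5862 + 2.2439 = 3.8301
W = L/λ = 3.8301/9.2 = 0.4163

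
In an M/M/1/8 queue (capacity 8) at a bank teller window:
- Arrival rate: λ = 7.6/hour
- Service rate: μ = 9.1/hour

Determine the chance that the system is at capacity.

ρ = λ/μ = 7.6/9.1 = 0.835165
P₀ = (1-ρ)/(1-ρ^(K+1)) = (1-0.835165)/(1-0.835165^9) = 0.1648/0.8023 = 0.2054
P_K = P₀×ρ^K = 0.20545 × 0.835165^8 = 0.20545 × 0.23669 = 0.04863
Blocking probability = 4.86%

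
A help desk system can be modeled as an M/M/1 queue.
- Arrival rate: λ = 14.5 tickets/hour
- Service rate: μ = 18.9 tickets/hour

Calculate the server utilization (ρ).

Server utilization: ρ = λ/μ
ρ = 14.5/18.9 = 0.7672
The server is busy 76.72% of the time.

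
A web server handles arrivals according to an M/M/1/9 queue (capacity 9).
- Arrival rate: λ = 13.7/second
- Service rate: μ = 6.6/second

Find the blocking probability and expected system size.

ρ = λ/μ = 13.7/6.6 = 2.07576
P₀ = (1-ρ)/(1-ρ^(K+1)) = (1-2.07576)/(1-2.07576^10) = -1.07576/-1484.1537 = 0.0007248
P_K = P₀×ρ^K = 0.0007248 × 2.07576^9 = 0.0007248 × 715.4746 = 0.5186
Blocking probability P_9 = 0.5186 (51.86%)
L = ρ[1 - (K+1)ρ^K + Kρ^(K+1)] / [(1-ρ)(1-ρ^(K+1))]
L = 2.07576 × (1 - 10×715.4746 + 9×1485.1537) / ((1 - 2.07576) × (1 - 1485.1537)) = 8.0772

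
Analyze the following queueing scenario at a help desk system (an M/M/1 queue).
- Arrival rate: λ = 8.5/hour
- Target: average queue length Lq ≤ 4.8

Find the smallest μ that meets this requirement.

For M/M/1: Lq = λ²/(μ(μ-λ))
Need Lq ≤ 4.8, i.e. μ(μ-λ) ≥ λ²/4.8
μ² - 8.5μ - 72.25/4.8 ≥ 0  →  μ² - 8.5μ - 15.05208 ≥ 0
Quadratic formula (positive root): μ = [λ + √(λ² + 4×15.05208)]/2
Discriminant: 72.25 + 4×15.05208 = 132.4583, √132.4583 = 11.50905
μ ≥ (8.5 + 11.50905)/2 = 10.0045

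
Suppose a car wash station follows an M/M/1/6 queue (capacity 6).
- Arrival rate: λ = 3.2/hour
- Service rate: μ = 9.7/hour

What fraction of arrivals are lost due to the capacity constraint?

ρ = λ/μ = 3.2/9.7 = 0.3299
P₀ = (1-ρ)/(1-ρ^(K+1)) = (1-0.3299)/(1-0.3299^7) = 0.6701/0.9996 = 0.6704
P_K = P₀×ρ^K = 0.67039 × 0.3299^6 = 0.67039 × 0.0012891 = 0.0008642
Blocking probability = 0.08642%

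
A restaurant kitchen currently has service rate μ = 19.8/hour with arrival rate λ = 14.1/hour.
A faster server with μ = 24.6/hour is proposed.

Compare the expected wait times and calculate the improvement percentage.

System 1: ρ₁ = 14.1/19.8 = 0.7121, W₁ = 1/(19.8-14.1) = 0.17544
System 2: ρ₂ = 14.1/24.6 = 0.5732, W₂ = 1/(24.6-14.1) = 0.095238
Improvement: (W₁-W₂)/W₁ = (0.17544-0.095238)/0.17544 = 45.71%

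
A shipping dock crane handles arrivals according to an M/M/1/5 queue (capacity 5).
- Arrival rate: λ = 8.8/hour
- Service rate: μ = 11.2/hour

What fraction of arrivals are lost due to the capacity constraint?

ρ = λ/μ = 8.8/11.2 = 0.7857
P₀ = (1-ρ)/(1-ρ^(K+1)) = (1-0.7857)/(1-0.7857^6) = 0.2143/0.7647 = 0.2802
P_K = P₀×ρ^K = 0.280224 × 0.7857^5 = 0.280224 × 0.299422 = 0.08391
Blocking probability = 8.39%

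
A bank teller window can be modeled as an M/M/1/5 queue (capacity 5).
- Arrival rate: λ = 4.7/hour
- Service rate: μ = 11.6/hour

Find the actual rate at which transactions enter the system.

ρ = λ/μ = 4.7/11.6 = 0.40517
P₀ = (1-ρ)/(1-ρ^(K+1)) = (1-0.40517)/(1-0.40517^6) = 0.59483/0.99558 = 0.5975
P_K = P₀×ρ^K = 0.59747 × 0.40517^5 = 0.59747 × 0.010919 = 0.006524
λ_eff = λ(1-P_K) = 4.7 × (1 - 0.006524) = 4.7 × 0.993476 = 4.6693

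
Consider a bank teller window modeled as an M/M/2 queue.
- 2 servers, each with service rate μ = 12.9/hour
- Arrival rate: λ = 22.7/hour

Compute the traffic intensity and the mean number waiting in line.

Traffic intensity: ρ = λ/(cμ) = 22.7/(2×12.9) = 0.8798
Since ρ = 0.8798 < 1, system is stable.
Offered load a = λ/μ = cρ = 22.7/12.9 = 1.7597
P₀ = [ Σₙ₌₀^1 aⁿ/n! + a^2/(2!(1-ρ)) ]⁻¹
Σ = a^0/0! + a^1/1! = 1.0000 + 1.7597 = 2.7597
a^2/(2!(1-ρ)) = 3.09651/(2 × 0.120155) = 12.8855
P₀ = 1/(2.7597 + 12.8855) = 0.06392
Lq = P₀·a^2·ρ / (2!(1-ρ)²) = 0.0639175 × 3.09651 × 0.879845 / (2 × 0.0144372) = 6.0309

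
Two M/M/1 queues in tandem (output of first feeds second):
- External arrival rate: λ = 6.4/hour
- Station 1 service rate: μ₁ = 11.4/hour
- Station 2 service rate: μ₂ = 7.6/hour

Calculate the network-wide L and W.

By Jackson's theorem, each station behaves as independent M/M/1.
Station 1: ρ₁ = 6.4/11.4 = 0.5614, L₁ = ρ₁/(1-ρ₁) = λ/(μ₁-λ) = 6.4/5.00 = 1.2800
Station 2: ρ₂ = 6.4/7.6 = 0.8421, L₂ = ρ₂/(1-ρ₂) = λ/(μ₂-λ) = 6.4/1.20 = 5.3333
Total: L = L₁ + L₂ = 1.2800 + 5.3333 = 6.6133
W = L/λ = 6.6133/6.4 = 1.0333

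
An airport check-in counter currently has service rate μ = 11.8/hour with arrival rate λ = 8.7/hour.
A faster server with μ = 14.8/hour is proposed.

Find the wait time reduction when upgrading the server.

System 1: ρ₁ = 8.7/11.8 = 0.7373, W₁ = 1/(11.8-8.7) = 0.32258
System 2: ρ₂ = 8.7/14.8 = 0.5878, W₂ = 1/(14.8-8.7) = 0.16393
Improvement: (W₁-W₂)/W₁ = (0.32258-0.16393)/0.32258 = 49.18%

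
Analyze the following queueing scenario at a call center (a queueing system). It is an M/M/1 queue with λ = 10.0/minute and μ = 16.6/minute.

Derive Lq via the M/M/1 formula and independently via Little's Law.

Method 1 (direct): Lq = λ²/(μ(μ-λ)) = 100.00/(16.6 × 6.60) = 0.9127

Method 2 (Little's Law):
W = 1/(μ-λ) = 1/6.60 = 0.151515
Wq = W - 1/μ = 0.151515 - 0.0602410 = 0.09127
Lq = λWq = 10.0 × 0.09127 = 0.9127 ✔ (matches Method 1)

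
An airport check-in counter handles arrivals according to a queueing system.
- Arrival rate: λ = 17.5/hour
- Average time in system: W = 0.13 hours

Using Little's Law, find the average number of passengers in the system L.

Little's Law: L = λW
L = 17.5 × 0.13 = 2.2750 passengers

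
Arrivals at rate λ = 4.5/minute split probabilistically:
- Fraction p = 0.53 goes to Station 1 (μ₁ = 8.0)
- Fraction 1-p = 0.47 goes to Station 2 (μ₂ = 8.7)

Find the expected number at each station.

Effective rates: λ₁ = 4.5×0.53 = 2.385, λ₂ = 4.5×0.47 = 2.115
Station 1: ρ₁ = 2.385/8.0 = 0.29813, L₁ = ρ₁/(1-ρ₁) = 0.29813/(1-0.29813) = 0.4248
Station 2: ρ₂ = 2.115/8.7 = 0.2431, L₂ = ρ₂/(1-ρ₂) = 0.2431/(1-0.2431) = 0.3212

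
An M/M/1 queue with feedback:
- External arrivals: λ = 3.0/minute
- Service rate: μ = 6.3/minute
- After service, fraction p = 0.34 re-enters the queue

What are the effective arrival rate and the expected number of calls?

Effective arrival rate: λ_eff = λ/(1-p) = 3.0/(1-0.34) = 3.0/0.66 = 4.5455
ρ = λ_eff/μ = 4.5455/6.3 = 0.7215
L = ρ/(1-ρ) = 0.7215/(1-0.7215) = 2.5907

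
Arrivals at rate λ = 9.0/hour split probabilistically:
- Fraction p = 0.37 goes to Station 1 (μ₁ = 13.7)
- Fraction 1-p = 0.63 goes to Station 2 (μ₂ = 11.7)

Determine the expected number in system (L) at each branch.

Effective rates: λ₁ = 9.0×0.37 = 3.33, λ₂ = 9.0×0.63 = 5.67
Station 1: ρ₁ = 3.33/13.7 = 0.24307, L₁ = ρ₁/(1-ρ₁) = 0.24307/(1-0.24307) = 0.3211
Station 2: ρ₂ = 5.67/11.7 = 0.48462, L₂ = ρ₂/(1-ρ₂) = 0.48462/(1-0.48462) = 0.9403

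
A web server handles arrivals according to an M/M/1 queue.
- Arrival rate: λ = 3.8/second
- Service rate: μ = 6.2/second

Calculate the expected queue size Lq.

ρ = λ/μ = 3.8/6.2 = 0.6129
For M/M/1: Lq = λ²/(μ(μ-λ))
Lq = 14.44/(6.2 × 2.40)
Lq = 0.9704 requests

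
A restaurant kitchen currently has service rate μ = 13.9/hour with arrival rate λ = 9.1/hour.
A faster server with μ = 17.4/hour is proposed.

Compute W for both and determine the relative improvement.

System 1: ρ₁ = 9.1/13.9 = 0.6547, W₁ = 1/(13.9-9.1) = 0.20833
System 2: ρ₂ = 9.1/17.4 = 0.5230, W₂ = 1/(17.4-9.1) = 0.12048
Improvement: (W₁-W₂)/W₁ = (0.20833-0.12048)/0.20833 = 42.17%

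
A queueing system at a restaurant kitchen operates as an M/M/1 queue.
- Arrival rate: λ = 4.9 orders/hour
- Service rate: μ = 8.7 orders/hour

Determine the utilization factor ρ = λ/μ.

Server utilization: ρ = λ/μ
ρ = 4.9/8.7 = 0.5632
The server is busy 56.32% of the time.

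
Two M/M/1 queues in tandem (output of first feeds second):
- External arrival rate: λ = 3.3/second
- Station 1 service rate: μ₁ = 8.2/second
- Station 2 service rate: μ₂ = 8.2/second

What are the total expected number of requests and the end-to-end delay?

By Jackson's theorem, each station behaves as independent M/M/1.
Station 1: ρ₁ = 3.3/8.2 = 0.4024, L₁ = ρ₁/(1-ρ₁) = λ/(μ₁-λ) = 3.3/4.90 = 0.67347
Station 2: ρ₂ = 3.3/8.2 = 0.4024, L₂ = ρ₂/(1-ρ₂) = λ/(μ₂-λ) = 3.3/4.90 = 0.67347
Total: L = L₁ + L₂ = 0.67347 + 0.67347 = 1.3469
W = L/λ = 1.3469/3.3 = 0.4082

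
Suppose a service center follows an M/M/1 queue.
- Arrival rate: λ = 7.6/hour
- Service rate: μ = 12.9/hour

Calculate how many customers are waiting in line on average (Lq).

ρ = λ/μ = 7.6/12.9 = 0.5891
For M/M/1: Lq = λ²/(μ(μ-λ))
Lq = 57.76/(12.9 × 5.30)
Lq = 0.8448 customers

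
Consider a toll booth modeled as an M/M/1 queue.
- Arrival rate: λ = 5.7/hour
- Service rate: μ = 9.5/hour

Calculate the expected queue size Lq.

ρ = λ/μ = 5.7/9.5 = 0.6000
For M/M/1: Lq = λ²/(μ(μ-λ))
Lq = 32.49/(9.5 × 3.80)
Lq = 0.9000 vehicles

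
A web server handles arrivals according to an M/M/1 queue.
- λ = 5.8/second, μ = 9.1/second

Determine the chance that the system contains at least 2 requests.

ρ = λ/μ = 5.8/9.1 = 0.63736
P(N ≥ n) = ρⁿ
P(N ≥ 2) = 0.63736^2
P(N ≥ 2) = 0.4062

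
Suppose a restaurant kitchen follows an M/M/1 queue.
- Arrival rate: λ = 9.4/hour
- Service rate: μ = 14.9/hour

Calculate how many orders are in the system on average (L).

ρ = λ/μ = 9.4/14.9 = 0.6309
For M/M/1: L = λ/(μ-λ)
L = 9.4/(14.9-9.4) = 9.4/5.50
L = 1.7091 orders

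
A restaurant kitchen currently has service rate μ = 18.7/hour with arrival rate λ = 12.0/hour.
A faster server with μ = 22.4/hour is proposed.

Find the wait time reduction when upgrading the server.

System 1: ρ₁ = 12.0/18.7 = 0.6417, W₁ = 1/(18.7-12.0) = 0.14925
System 2: ρ₂ = 12.0/22.4 = 0.5357, W₂ = 1/(22.4-12.0) = 0.096154
Improvement: (W₁-W₂)/W₁ = (0.14925-0.096154)/0.14925 = 35.58%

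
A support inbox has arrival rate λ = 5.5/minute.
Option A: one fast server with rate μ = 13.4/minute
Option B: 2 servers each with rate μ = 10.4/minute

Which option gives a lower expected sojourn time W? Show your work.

Option A: single server μ = 13.4 (M/M/1)
  ρ_A = 5.5/13.4 = 0.4104
  W_A = 1/(μ-λ) = 1/(13.4-5.5) = 1/7.90 = 0.1266

Option B: 2 servers μ = 10.4 (M/M/2)
  ρ_B = λ/(cμ) = 5.5/(2×10.4) = 0.2644
  Offered load a = λ/μ = cρ = 5.5/10.4 = 0.5288
  P₀ = [ Σₙ₌₀^1 aⁿ/n! + a^2/(2!(1-ρ)) ]⁻¹
  Σ = a^0/0! + a^1/1! = 1.0000 + 0.5288 = 1.5288
  a^2/(2!(1-ρ)) = 0.2797/(2 × 0.7356) = 0.1901
  P₀ = 1/(1.52885 + 0.190108) = 0.5817
  Lq = P₀·a^2·ρ / (2!(1-ρ)²) = 0.58175 × 0.27968 × 0.26442 / (2 × 0.54107) = 0.03976
  Wq_B = Lq/λ = 0.039756/5.5 = 0.007228
  W_B = Wq_B + 1/μ = 0.007228 + 0.09615 = 0.1034

Since W_B = 0.1034 < W_A = 0.1266, Option B (multiple servers) has the shorter time in system.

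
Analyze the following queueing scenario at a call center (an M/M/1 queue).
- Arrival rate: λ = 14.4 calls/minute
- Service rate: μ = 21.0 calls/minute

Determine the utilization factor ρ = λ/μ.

Server utilization: ρ = λ/μ
ρ = 14.4/21.0 = 0.6857
The server is busy 68.57% of the time.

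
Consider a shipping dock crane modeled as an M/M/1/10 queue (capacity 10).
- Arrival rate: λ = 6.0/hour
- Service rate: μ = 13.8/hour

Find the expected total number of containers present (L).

ρ = λ/μ = 6.0/13.8 = 0.4348
P₀ = (1-ρ)/(1-ρ^(K+1)) = (1-0.4348)/(1-0.4348^11) = 0.5652/0.9999 = 0.5653
P_K = P₀×ρ^K = 0.5653 × 0.4348^10 = 0.5653 × 0.0002415 = 0.0001365
L = ρ[1 - (K+1)ρ^K + Kρ^(K+1)] / [(1-ρ)(1-ρ^(K+1))]
L = 0.4348 × (1 - 11×0.0002415 + 10×0.0001050) / ((1 - 0.4348) × (1 - 0.0001050)) = 0.7681 containers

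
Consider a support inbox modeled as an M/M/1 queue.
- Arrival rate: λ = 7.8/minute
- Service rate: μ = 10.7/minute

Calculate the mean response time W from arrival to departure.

First, compute utilization: ρ = λ/μ = 7.8/10.7 = 0.7290
For M/M/1: W = 1/(μ-λ)
W = 1/(10.7-7.8) = 1/2.90
W = 0.3448 minutes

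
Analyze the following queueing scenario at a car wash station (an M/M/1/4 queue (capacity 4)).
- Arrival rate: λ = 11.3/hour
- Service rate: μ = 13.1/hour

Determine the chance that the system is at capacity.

ρ = λ/μ = 11.3/13.1 = 0.862595
P₀ = (1-ρ)/(1-ρ^(K+1)) = (1-0.862595)/(1-0.862595^5) = 0.1374/0.5224 = 0.2630
P_K = P₀×ρ^K = 0.2630 × 0.862595^4 = 0.2630 × 0.5536 = 0.1456
Blocking probability = 14.56%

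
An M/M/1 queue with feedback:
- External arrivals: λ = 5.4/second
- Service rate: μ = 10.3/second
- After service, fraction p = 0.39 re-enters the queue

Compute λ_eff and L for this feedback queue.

Effective arrival rate: λ_eff = λ/(1-p) = 5.4/(1-0.39) = 5.4/0.61 = 8.85246
ρ = λ_eff/μ = 8.85246/10.3 = 0.859462
L = ρ/(1-ρ) = 0.859462/(1-0.859462) = 6.1155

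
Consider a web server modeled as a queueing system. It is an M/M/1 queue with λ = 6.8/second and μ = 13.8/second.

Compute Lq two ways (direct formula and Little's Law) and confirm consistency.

Method 1 (direct): Lq = λ²/(μ(μ-λ)) = 46.24/(13.8 × 7.00) = 0.4787

Method 2 (Little's Law):
W = 1/(μ-λ) = 1/7.00 = 0.142857
Wq = W - 1/μ = 0.142857 - 0.0724638 = 0.07039
Lq = λWq = 6.8 × 0.07039 = 0.4787 ✔ (matches Method 1)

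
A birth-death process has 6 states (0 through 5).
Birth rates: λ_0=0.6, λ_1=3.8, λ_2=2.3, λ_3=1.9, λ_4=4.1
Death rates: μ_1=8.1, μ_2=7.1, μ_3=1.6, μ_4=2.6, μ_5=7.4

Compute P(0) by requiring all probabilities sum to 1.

Ratios P(n)/P(0) = (λ₀···λₙ₋₁)/(μ₁···μₙ):
P(1)/P(0) = (0.6)/(8.1) = 0.07407
P(2)/P(0) = (0.6×3.8)/(8.1×7.1) = 0.03965
P(3)/P(0) = (0.6×3.8×2.3)/(8.1×7.1×1.6) = 0.05699
P(4)/P(0) = (0.6×3.8×2.3×1.9)/(8.1×7.1×1.6×2.6) = 0.04165
P(5)/P(0) = (0.6×3.8×2.3×1.9×4.1)/(8.1×7.1×1.6×2.6×7.4) = 0.02307

Normalization: ∑ P(n) = 1
P(0) × (1.0000 + 0.07407 + 0.03965 + 0.05699 + 0.04165 + 0.02307) = 1
P(0) × 1.23543 = 1
P(0) = 1/1.23543 = 0.8094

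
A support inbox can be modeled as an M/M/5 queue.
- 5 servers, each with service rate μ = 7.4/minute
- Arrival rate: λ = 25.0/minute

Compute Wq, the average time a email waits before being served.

Traffic intensity: ρ = λ/(cμ) = 25.0/(5×7.4) = 0.6757
Since ρ = 0.6757 < 1, system is stable.
Offered load a = λ/μ = cρ = 25.0/7.4 = 3.3784
P₀ = [ Σₙ₌₀^4 aⁿ/n! + a^5/(5!(1-ρ)) ]⁻¹
Σ = a^0/0! + a^1/1! + a^2/2! + a^3/3! + a^4/4! = 1.0000 + 3.3784 + 5.7067 + 6.4265 + 5.4278 = 21.9394
a^5/(5!(1-ρ)) = 440.0899/(120 × 0.324324) = 11.3079
P₀ = 1/(21.9394 + 11.3079) = 0.03008
Lq = P₀·a^5·ρ / (5!(1-ρ)²) = 0.03008 × 440.0899 × 0.6757 / (120 × 0.1052) = 0.7086
Wq = Lq/λ = 0.7086/25.0 = 0.02834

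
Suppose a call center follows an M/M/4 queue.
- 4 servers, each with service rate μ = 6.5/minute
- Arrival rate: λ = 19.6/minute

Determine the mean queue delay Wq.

Traffic intensity: ρ = λ/(cμ) = 19.6/(4×6.5) = 0.7538
Since ρ = 0.7538 < 1, system is stable.
Offered load a = λ/μ = cρ = 19.6/6.5 = 3.0154
P₀ = [ Σₙ₌₀^3 aⁿ/n! + a^4/(4!(1-ρ)) ]⁻¹
Σ = a^0/0! + a^1/1! + a^2/2! + a^3/3! = 1.00000 + 3.01538 + 4.54627 + 4.56959 = 13.1312
a^4/(4!(1-ρ)) = 82.6744/(24 × 0.246154) = 13.9944
P₀ = 1/(13.1312 + 13.9944) = 0.03687
Lq = P₀·a^4·ρ / (4!(1-ρ)²) = 0.036866 × 82.6744 × 0.75385 / (24 × 0.060592) = 1.5800
Wq = Lq/λ = 1.5800/19.6 = 0.08061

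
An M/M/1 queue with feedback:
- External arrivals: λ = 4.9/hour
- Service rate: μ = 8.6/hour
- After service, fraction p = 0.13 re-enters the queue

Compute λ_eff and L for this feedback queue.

Effective arrival rate: λ_eff = λ/(1-p) = 4.9/(1-0.13) = 4.9/0.87 = 5.6322
ρ = λ_eff/μ = 5.6322/8.6 = 0.65491
L = ρ/(1-ρ) = 0.65491/(1-0.65491) = 1.8978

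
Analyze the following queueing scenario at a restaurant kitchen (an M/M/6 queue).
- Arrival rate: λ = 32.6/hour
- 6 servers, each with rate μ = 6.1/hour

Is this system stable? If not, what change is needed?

Stability requires ρ = λ/(cμ) < 1
ρ = 32.6/(6 × 6.1) = 32.6/36.60 = 0.8907
Since 0.8907 < 1, the system is STABLE.
The servers are busy 89.07% of the time.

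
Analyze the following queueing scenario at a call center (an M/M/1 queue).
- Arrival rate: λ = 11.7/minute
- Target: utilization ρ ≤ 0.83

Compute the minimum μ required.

ρ = λ/μ, so μ = λ/ρ
μ ≥ 11.7/0.83 = 14.0964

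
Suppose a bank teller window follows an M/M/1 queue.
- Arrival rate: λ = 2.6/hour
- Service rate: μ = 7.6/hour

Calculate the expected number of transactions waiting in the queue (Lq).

ρ = λ/μ = 2.6/7.6 = 0.3421
For M/M/1: Lq = λ²/(μ(μ-λ))
Lq = 6.76/(7.6 × 5.00)
Lq = 0.1779 transactions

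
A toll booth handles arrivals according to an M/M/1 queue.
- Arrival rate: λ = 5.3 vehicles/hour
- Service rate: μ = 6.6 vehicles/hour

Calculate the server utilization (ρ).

Server utilization: ρ = λ/μ
ρ = 5.3/6.6 = 0.8030
The server is busy 80.30% of the time.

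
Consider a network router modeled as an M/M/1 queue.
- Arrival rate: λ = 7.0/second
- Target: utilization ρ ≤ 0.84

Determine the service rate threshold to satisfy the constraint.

ρ = λ/μ, so μ = λ/ρ
μ ≥ 7.0/0.84 = 8.3333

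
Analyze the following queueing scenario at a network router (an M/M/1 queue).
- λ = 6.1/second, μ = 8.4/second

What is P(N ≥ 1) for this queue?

ρ = λ/μ = 6.1/8.4 = 0.7262
P(N ≥ n) = ρⁿ
P(N ≥ 1) = 0.7262^1
P(N ≥ 1) = 0.7262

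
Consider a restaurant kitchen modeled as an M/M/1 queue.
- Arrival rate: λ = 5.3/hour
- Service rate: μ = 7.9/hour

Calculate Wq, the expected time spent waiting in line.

First, compute utilization: ρ = λ/μ = 5.3/7.9 = 0.6709
For M/M/1: Wq = λ/(μ(μ-λ))
Wq = 5.3/(7.9 × (7.9-5.3))
Wq = 5.3/(7.9 × 2.60)
Wq = 0.2580 hours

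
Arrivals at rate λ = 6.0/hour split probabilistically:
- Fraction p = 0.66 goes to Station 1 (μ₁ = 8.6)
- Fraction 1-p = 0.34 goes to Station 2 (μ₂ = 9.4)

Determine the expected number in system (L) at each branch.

Effective rates: λ₁ = 6.0×0.66 = 3.96, λ₂ = 6.0×0.34 = 2.04
Station 1: ρ₁ = 3.96/8.6 = 0.460465, L₁ = ρ₁/(1-ρ₁) = 0.460465/(1-0.460465) = 0.8534
Station 2: ρ₂ = 2.04/9.4 = 0.21702, L₂ = ρ₂/(1-ρ₂) = 0.21702/(1-0.21702) = 0.2772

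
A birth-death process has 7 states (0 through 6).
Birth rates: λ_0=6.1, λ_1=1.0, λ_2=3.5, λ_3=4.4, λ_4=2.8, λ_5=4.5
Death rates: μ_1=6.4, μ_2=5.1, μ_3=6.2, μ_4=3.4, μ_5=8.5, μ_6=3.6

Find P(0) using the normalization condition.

Ratios P(n)/P(0) = (λ₀···λₙ₋₁)/(μ₁···μₙ):
P(1)/P(0) = (6.1)/(6.4) = 0.9531
P(2)/P(0) = (6.1×1.0)/(6.4×5.1) = 0.1869
P(3)/P(0) = (6.1×1.0×3.5)/(6.4×5.1×6.2) = 0.1055
P(4)/P(0) = (6.1×1.0×3.5×4.4)/(6.4×5.1×6.2×3.4) = 0.1365
P(5)/P(0) = (6.1×1.0×3.5×4.4×2.8)/(6.4×5.1×6.2×3.4×8.5) = 0.04497
P(6)/P(0) = (6.1×1.0×3.5×4.4×2.8×4.5)/(6.4×5.1×6.2×3.4×8.5×3.6) = 0.05622

Normalization: ∑ P(n) = 1
P(0) × (1.0000 + 0.9531 + 0.1869 + 0.1055 + 0.1365 + 0.04497 + 0.05622) = 1
P(0) × 2.4832 = 1
P(0) = 1/2.4832 = 0.4027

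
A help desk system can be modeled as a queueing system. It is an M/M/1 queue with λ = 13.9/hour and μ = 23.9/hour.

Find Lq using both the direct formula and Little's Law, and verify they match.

Method 1 (direct): Lq = λ²/(μ(μ-λ)) = 193.21/(23.9 × 10.00) = 0.8084

Method 2 (Little's Law):
W = 1/(μ-λ) = 1/10.00 = 0.1000
Wq = W - 1/μ = 0.1000 - 0.04184 = 0.05816
Lq = λWq = 13.9 × 0.05816 = 0.8084 ✔ (matches Method 1)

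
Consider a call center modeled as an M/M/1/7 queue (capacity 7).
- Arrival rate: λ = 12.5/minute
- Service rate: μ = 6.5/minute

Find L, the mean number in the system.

ρ = λ/μ = 12.5/6.5 = 1.9231
P₀ = (1-ρ)/(1-ρ^(K+1)) = (1-1.9231)/(1-1.9231^8) = -0.9231/-186.0747 = 0.004961
P_K = P₀×ρ^K = 0.004961 × 1.9231^7 = 0.004961 × 97.2777 = 0.4826
L = ρ[1 - (K+1)ρ^K + Kρ^(K+1)] / [(1-ρ)(1-ρ^(K+1))]
L = 1.9231 × (1 - 8×97.2777 + 7×187.0747) / ((1 - 1.9231) × (1 - 187.0747)) = 5.9597 calls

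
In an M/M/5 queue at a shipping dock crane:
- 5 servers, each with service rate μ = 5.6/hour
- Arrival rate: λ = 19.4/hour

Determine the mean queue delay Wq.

Traffic intensity: ρ = λ/(cμ) = 19.4/(5×5.6) = 0.6929
Since ρ = 0.6929 < 1, system is stable.
Offered load a = λ/μ = cρ = 19.4/5.6 = 3.4643
P₀ = [ Σₙ₌₀^4 aⁿ/n! + a^5/(5!(1-ρ)) ]⁻¹
Σ = a^0/0! + a^1/1! + a^2/2! + a^3/3! + a^4/4! = 1.0000 + 3.4643 + 6.0006 + 6.9293 + 6.0013 = 23.3955
a^5/(5!(1-ρ)) = 498.9632/(120 × 0.307143) = 13.5378
P₀ = 1/(23.3955 + 13.5378) = 0.02708
Lq = P₀·a^5·ρ / (5!(1-ρ)²) = 0.027076 × 498.9632 × 0.69286 / (120 × 0.094337) = 0.8269
Wq = Lq/λ = 0.8269/19.4 = 0.04262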